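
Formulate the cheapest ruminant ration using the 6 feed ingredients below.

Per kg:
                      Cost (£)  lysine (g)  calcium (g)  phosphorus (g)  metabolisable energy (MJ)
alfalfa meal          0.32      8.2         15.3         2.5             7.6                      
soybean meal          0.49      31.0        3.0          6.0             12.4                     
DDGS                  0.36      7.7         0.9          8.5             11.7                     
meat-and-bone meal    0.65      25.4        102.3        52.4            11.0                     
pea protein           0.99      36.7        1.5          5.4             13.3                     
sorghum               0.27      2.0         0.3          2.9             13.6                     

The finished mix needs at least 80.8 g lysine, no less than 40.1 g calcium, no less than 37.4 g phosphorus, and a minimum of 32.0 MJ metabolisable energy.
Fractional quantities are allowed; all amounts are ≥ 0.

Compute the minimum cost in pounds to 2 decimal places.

£1.39

Let x1 = kg of alfalfa meal, x2 = kg of soybean meal, x3 = kg of DDGS, x4 = kg of meat-and-bone meal, x5 = kg of pea protein, x6 = kg of sorghum.
min 0.32x1 + 0.49x2 + 0.36x3 + 0.65x4 + 0.99x5 + 0.27x6 subject to:
  8.2x1 + 31x2 + 7.7x3 + 25.4x4 + 36.7x5 + 2x6 ≥ 80.8   (lysine)
  15.3x1 + 3x2 + 0.9x3 + 102.3x4 + 1.5x5 + 0.3x6 ≥ 40.1   (calcium)
  2.5x1 + 6x2 + 8.5x3 + 52.4x4 + 5.4x5 + 2.9x6 ≥ 37.4   (phosphorus)
  7.6x1 + 12.4x2 + 11.7x3 + 11x4 + 13.3x5 + 13.6x6 ≥ 32   (metabolisable energy)
  x1, x2, x3, x4, x5, x6 ≥ 0.
The minimum-cost mix takes nothing from alfalfa meal, DDGS, pea protein, sorghum — only soybean meal, meat-and-bone meal. There the lysine and phosphorus constraints are tight.
Optimal quantities: soybean meal = 2.231 kg, meat-and-bone meal = 0.4583 kg.
Hence cost = 0.49·2.231 + 0.65·0.4583 = £1.3911.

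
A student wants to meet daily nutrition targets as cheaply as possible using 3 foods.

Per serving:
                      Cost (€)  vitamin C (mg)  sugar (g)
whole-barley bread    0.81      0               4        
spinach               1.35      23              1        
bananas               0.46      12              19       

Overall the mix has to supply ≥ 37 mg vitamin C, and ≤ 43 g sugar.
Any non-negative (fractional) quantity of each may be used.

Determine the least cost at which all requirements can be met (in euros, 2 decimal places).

Let x1 = servings of whole-barley bread, x2 = servings of spinach, x3 = servings of bananas.
min 0.81x1 + 1.35x2 + 0.46x3 subject to:
  23x2 + 12x3 ≥ 37   (vitamin C)
  4x1 + 1x2 + 19x3 ≤ 43   (sugar)
  x1, x2, x3 ≥ 0.
At the optimum only spinach, bananas are positive (whole-barley bread = 0). The vitamin C and sugar requirements are met with equality.
Solving gives x2 = 0.44, x3 = 2.24.
Hence cost = 1.35·0.44 + 0.46·2.24 = €1.6244.

€1.62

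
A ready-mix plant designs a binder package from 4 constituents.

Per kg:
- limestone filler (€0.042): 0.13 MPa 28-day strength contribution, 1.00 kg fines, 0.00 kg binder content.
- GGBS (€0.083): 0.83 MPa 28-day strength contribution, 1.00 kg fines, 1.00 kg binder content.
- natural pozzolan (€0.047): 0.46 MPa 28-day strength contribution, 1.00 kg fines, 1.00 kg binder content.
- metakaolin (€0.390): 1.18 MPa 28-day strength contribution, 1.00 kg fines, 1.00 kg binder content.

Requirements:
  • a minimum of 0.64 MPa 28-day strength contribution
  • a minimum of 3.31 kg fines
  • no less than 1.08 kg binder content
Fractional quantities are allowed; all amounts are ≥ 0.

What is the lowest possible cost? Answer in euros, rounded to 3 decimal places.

€0.144

Let x1 = kg of limestone filler, x2 = kg of GGBS, x3 = kg of natural pozzolan, x4 = kg of metakaolin.
min 0.042x1 + 0.083x2 + 0.047x3 + 0.39x4 with:
  0.13x1 + 0.83x2 + 0.46x3 + 1.18x4 ≥ 0.64   (28-day strength contribution)
  1x1 + 1x2 + 1x3 + 1x4 ≥ 3.31   (fines)
  1x2 + 1x3 + 1x4 ≥ 1.08   (binder content)
  x1, x2, x3, x4 ≥ 0.
At the optimum only limestone filler, natural pozzolan are positive (GGBS, metakaolin = 0). The fines and binder content requirements are met with equality.
That vertex is x1 = 2.23, x3 = 1.08.
Objective = 0.042·2.23 + 0.047·1.08 = 0.14442.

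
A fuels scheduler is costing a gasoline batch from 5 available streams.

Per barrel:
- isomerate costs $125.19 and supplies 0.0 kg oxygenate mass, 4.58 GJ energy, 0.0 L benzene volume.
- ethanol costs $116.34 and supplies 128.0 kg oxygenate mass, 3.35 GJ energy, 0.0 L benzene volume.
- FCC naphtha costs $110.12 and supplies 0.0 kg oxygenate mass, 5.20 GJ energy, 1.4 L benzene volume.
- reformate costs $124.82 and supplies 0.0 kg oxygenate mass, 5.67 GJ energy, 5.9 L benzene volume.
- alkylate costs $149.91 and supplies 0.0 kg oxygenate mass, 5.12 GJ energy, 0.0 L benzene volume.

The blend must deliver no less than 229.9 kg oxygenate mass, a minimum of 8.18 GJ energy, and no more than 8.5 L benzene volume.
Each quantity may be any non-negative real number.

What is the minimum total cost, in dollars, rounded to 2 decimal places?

Treat it as an LP. Let x1 = barrels of isomerate, x2 = barrels of ethanol, x3 = barrels of FCC naphtha, x4 = barrels of reformate, x5 = barrels of alkylate.
min 125.19x1 + 116.34x2 + 110.12x3 + 124.82x4 + 149.91x5 subject to:
  128x2 ≥ 229.9   (oxygenate mass)
  4.58x1 + 3.35x2 + 5.2x3 + 5.67x4 + 5.12x5 ≥ 8.18   (energy)
  1.4x3 + 5.9x4 ≤ 8.5   (benzene volume)
  x1, x2, x3, x4, x5 ≥ 0.
The optimal basis is {ethanol, FCC naphtha}; isomerate, reformate, alkylate drop out. Binding constraints: oxygenate mass and energy.
So ethanol = 1.7961 barrels, FCC naphtha = 0.41598 barrels.
Total cost: 116.34·1.7961 + 110.12·0.41598 = 254.7660.

$254.77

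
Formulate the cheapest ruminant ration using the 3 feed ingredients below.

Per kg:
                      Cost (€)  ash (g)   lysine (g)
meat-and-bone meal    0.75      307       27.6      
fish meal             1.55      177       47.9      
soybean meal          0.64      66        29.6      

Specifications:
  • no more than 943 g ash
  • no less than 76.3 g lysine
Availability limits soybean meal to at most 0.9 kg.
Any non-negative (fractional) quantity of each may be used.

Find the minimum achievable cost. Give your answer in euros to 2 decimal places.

Let x1 = kg of meat-and-bone meal, x2 = kg of fish meal, x3 = kg of soybean meal.
min 0.75x1 + 1.55x2 + 0.64x3 with:
  307x1 + 177x2 + 66x3 ≤ 943   (ash)
  27.6x1 + 47.9x2 + 29.6x3 ≥ 76.3   (lysine)
  x3 ≤ 0.9
  x1, x2, x3 ≥ 0.
The optimal basis is {meat-and-bone meal, soybean meal}; fish meal drops out. There the lysine and the soybean meal cap constraints are tight.
That vertex is x1 = 1.799, x3 = 0.9.
Hence cost = 0.75·1.799 + 0.64·0.9 = €1.9253.

€1.93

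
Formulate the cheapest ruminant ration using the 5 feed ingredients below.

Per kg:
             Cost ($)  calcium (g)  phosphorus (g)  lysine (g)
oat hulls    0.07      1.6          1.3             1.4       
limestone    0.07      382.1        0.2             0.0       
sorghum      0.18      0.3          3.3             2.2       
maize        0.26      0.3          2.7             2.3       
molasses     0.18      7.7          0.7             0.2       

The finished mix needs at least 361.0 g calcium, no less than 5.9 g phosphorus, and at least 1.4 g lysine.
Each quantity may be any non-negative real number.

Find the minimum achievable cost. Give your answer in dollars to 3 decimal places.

$0.373

Set it up as a linear program. Let x1 = kg of oat hulls, x2 = kg of limestone, x3 = kg of sorghum, x4 = kg of maize, x5 = kg of molasses.
Minimize 0.07x1 + 0.07x2 + 0.18x3 + 0.26x4 + 0.18x5 with:
  1.6x1 + 382.1x2 + 0.3x3 + 0.3x4 + 7.7x5 ≥ 361   (calcium)
  1.3x1 + 0.2x2 + 3.3x3 + 2.7x4 + 0.7x5 ≥ 5.9   (phosphorus)
  1.4x1 + 2.2x3 + 2.3x4 + 0.2x5 ≥ 1.4   (lysine)
  x1, x2, x3, x4, x5 ≥ 0.
The cheapest feasible vertex uses only oat hulls, limestone; sorghum, maize, molasses are not used. There the calcium and phosphorus constraints are tight.
Optimal quantities: oat hulls = 4.396 kg, limestone = 0.9264 kg.
Total cost: 0.07·4.396 + 0.07·0.9264 = 0.37257.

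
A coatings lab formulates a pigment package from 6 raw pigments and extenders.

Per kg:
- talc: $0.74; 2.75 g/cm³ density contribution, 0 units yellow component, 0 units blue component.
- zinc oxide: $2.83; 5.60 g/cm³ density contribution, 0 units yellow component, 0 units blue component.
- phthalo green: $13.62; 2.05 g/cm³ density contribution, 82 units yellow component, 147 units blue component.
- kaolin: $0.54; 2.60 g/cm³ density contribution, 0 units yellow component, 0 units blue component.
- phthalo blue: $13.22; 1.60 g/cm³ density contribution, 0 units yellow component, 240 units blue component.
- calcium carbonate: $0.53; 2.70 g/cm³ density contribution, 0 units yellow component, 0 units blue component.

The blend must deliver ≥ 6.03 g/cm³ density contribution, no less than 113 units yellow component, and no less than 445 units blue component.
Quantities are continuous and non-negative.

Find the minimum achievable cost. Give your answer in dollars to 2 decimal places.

Set it up as a linear program. Let x1 = kg of talc, x2 = kg of zinc oxide, x3 = kg of phthalo green, x4 = kg of kaolin, x5 = kg of phthalo blue, x6 = kg of calcium carbonate.
Minimize 0.74x1 + 2.83x2 + 13.62x3 + 0.54x4 + 13.22x5 + 0.53x6 s.t.:
  2.75x1 + 5.6x2 + 2.05x3 + 2.6x4 + 1.6x5 + 2.7x6 ≥ 6.03   (density contribution)
  82x3 ≥ 113   (yellow component)
  147x3 + 240x5 ≥ 445   (blue component)
  x1, x2, x3, x4, x5, x6 ≥ 0.
The minimum-cost mix takes nothing from talc, zinc oxide, kaolin — only phthalo green, phthalo blue, calcium carbonate. There the density contribution, yellow component, blue component constraints are tight.
Solving gives x3 = 1.378, x5 = 1.01, x6 = 0.5885.
Cost = 13.62·1.378 + 13.22·1.01 + 0.53·0.5885 = 32.4325.

$32.43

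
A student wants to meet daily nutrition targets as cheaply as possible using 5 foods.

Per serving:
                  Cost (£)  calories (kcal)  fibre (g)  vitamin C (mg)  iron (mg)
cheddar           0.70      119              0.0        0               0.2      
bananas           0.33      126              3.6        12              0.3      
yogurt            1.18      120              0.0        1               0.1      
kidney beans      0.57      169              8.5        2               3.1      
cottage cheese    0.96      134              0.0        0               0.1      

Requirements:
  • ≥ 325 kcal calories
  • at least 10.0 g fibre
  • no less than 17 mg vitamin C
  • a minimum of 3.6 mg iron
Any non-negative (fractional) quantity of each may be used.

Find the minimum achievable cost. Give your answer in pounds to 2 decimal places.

£1.00

Treat it as an LP. Let x1 = servings of cheddar, x2 = servings of bananas, x3 = servings of yogurt, x4 = servings of kidney beans, x5 = servings of cottage cheese.
Minimize 0.7x1 + 0.33x2 + 1.18x3 + 0.57x4 + 0.96x5 s.t.:
  119x1 + 126x2 + 120x3 + 169x4 + 134x5 ≥ 325   (calories)
  3.6x2 + 8.5x4 ≥ 10   (fibre)
  12x2 + 1x3 + 2x4 ≥ 17   (vitamin C)
  0.2x1 + 0.3x2 + 0.1x3 + 3.1x4 + 0.1x5 ≥ 3.6   (iron)
  x1, x2, x3, x4, x5 ≥ 0.
The cheapest feasible vertex uses only bananas, kidney beans; cheddar, yogurt, cottage cheese are not used. Binding constraints: vitamin C and iron.
Solving gives x2 = 1.243, x4 = 1.041.
Total cost: 0.33·1.243 + 0.57·1.041 = 1.0036.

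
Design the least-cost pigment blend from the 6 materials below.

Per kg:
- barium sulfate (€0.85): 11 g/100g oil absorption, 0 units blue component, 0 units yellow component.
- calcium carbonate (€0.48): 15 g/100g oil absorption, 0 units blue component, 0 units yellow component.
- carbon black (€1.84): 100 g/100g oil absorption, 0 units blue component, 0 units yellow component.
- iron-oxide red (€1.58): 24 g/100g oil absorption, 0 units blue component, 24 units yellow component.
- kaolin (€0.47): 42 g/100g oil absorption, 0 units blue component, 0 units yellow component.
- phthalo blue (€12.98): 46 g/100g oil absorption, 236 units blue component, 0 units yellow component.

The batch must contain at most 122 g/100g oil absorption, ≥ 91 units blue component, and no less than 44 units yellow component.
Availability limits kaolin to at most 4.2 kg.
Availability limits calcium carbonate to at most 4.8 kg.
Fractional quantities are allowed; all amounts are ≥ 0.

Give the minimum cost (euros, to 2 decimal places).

Treat it as an LP. Let x1 = kg of barium sulfate, x2 = kg of calcium carbonate, x3 = kg of carbon black, x4 = kg of iron-oxide red, x5 = kg of kaolin, x6 = kg of phthalo blue.
Minimise 0.85x1 + 0.48x2 + 1.84x3 + 1.58x4 + 0.47x5 + 12.98x6 s.t.:
  11x1 + 15x2 + 100x3 + 24x4 + 42x5 + 46x6 ≤ 122   (oil absorption)
  236x6 ≥ 91   (blue component)
  24x4 ≥ 44   (yellow component)
  x5 ≤ 4.2
  x2 ≤ 4.8
  x1, x2, x3, x4, x5, x6 ≥ 0.
The minimum-cost mix takes nothing from barium sulfate, calcium carbonate, carbon black, kaolin — only iron-oxide red, phthalo blue. Binding constraints: blue component and yellow component.
Solving gives x4 = 1.833, x6 = 0.3856.
Cost = 1.58·1.833 + 12.98·0.3856 = 7.9012.

€7.90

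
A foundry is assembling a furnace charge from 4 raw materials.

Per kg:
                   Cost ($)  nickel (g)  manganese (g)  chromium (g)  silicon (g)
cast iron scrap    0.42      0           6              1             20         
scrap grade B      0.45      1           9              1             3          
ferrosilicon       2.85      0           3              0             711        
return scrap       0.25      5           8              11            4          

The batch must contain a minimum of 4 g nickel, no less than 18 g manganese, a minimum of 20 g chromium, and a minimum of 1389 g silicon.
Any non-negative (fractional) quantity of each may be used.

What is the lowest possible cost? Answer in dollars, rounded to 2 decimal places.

This is a linear program. Let x1 = kg of cast iron scrap, x2 = kg of scrap grade B, x3 = kg of ferrosilicon, x4 = kg of return scrap.
min 0.42x1 + 0.45x2 + 2.85x3 + 0.25x4 s.t.:
  1x2 + 5x4 ≥ 4   (nickel)
  6x1 + 9x2 + 3x3 + 8x4 ≥ 18   (manganese)
  1x1 + 1x2 + 11x4 ≥ 20   (chromium)
  20x1 + 3x2 + 711x3 + 4x4 ≥ 1389   (silicon)
  x1, x2, x3, x4 ≥ 0.
The minimum-cost mix takes nothing from cast iron scrap, scrap grade B — only ferrosilicon, return scrap. Binding constraints: chromium and silicon.
So ferrosilicon = 1.943 kg, return scrap = 1.818 kg.
Total cost: 2.85·1.943 + 0.25·1.818 = 5.9921.

$5.99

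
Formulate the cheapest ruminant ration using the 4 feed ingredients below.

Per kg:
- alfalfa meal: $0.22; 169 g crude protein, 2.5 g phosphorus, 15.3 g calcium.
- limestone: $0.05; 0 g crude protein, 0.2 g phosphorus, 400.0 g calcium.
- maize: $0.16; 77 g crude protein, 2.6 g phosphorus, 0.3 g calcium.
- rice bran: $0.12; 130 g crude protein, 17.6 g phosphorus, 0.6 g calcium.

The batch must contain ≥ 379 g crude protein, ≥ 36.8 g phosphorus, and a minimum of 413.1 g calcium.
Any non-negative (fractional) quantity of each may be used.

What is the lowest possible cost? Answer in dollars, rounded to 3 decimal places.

$0.401

Let x1 = kg of alfalfa meal, x2 = kg of limestone, x3 = kg of maize, x4 = kg of rice bran.
Minimize 0.22x1 + 0.05x2 + 0.16x3 + 0.12x4 with:
  169x1 + 77x3 + 130x4 ≥ 379   (crude protein)
  2.5x1 + 0.2x2 + 2.6x3 + 17.6x4 ≥ 36.8   (phosphorus)
  15.3x1 + 400x2 + 0.3x3 + 0.6x4 ≥ 413.1   (calcium)
  x1, x2, x3, x4 ≥ 0.
The cheapest feasible vertex uses only limestone, rice bran; alfalfa meal, maize are not used. There the crude protein and calcium constraints are tight.
That vertex is x2 = 1.028, x4 = 2.915.
Cost = 0.05·1.028 + 0.12·2.915 = 0.40120.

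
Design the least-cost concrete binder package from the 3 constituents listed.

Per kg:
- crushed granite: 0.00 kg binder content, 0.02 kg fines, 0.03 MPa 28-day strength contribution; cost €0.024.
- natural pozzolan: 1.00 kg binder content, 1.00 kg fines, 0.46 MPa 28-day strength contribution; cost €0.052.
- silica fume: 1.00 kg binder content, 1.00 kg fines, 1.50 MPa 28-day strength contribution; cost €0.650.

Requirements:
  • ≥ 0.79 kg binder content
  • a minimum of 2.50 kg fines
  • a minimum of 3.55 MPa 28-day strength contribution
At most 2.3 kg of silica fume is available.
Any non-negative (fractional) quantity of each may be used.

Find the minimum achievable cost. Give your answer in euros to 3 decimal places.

€0.401

Set it up as a linear program. Let x1 = kg of crushed granite, x2 = kg of natural pozzolan, x3 = kg of silica fume.
min 0.024x1 + 0.052x2 + 0.65x3 with:
  1x2 + 1x3 ≥ 0.79   (binder content)
  0.02x1 + 1x2 + 1x3 ≥ 2.5   (fines)
  0.03x1 + 0.46x2 + 1.5x3 ≥ 3.55   (28-day strength contribution)
  x3 ≤ 2.3
  x1, x2, x3 ≥ 0.
The minimum-cost mix takes nothing from crushed granite, silica fume — only natural pozzolan. Binding constraint: 28-day strength contribution.
So natural pozzolan = 7.717 kg.
Cost = 0.052·7.717 = 0.40128.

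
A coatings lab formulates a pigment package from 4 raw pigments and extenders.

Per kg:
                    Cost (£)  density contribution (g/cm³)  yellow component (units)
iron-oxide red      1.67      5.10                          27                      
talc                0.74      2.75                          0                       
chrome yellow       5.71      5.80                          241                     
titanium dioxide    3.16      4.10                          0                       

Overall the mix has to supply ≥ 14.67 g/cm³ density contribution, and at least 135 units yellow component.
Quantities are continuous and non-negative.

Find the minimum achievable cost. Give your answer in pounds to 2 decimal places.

This is a linear program. Let x1 = kg of iron-oxide red, x2 = kg of talc, x3 = kg of chrome yellow, x4 = kg of titanium dioxide.
Minimize 1.67x1 + 0.74x2 + 5.71x3 + 3.16x4 with:
  5.1x1 + 2.75x2 + 5.8x3 + 4.1x4 ≥ 14.67   (density contribution)
  27x1 + 241x3 ≥ 135   (yellow component)
  x1, x2, x3, x4 ≥ 0.
The cheapest feasible vertex uses only iron-oxide red, chrome yellow; talc, titanium dioxide are not used. The density contribution and yellow component requirements are met with equality.
Solving gives x1 = 2.566, x3 = 0.2726.
Total cost: 1.67·2.566 + 5.71·0.2726 = 5.8418.

£5.84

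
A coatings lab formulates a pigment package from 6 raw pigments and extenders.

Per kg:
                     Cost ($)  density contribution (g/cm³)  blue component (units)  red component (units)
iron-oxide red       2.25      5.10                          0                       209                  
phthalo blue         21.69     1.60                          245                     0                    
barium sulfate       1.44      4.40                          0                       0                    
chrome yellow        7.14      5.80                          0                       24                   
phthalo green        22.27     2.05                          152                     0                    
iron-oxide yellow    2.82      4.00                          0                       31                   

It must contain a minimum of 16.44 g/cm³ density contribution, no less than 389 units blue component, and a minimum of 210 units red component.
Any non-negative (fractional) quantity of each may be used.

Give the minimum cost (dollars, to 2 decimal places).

$39.57

Set it up as a linear program. Let x1 = kg of iron-oxide red, x2 = kg of phthalo blue, x3 = kg of barium sulfate, x4 = kg of chrome yellow, x5 = kg of phthalo green, x6 = kg of iron-oxide yellow.
Minimise 2.25x1 + 21.69x2 + 1.44x3 + 7.14x4 + 22.27x5 + 2.82x6 s.t.:
  5.1x1 + 1.6x2 + 4.4x3 + 5.8x4 + 2.05x5 + 4x6 ≥ 16.44   (density contribution)
  245x2 + 152x5 ≥ 389   (blue component)
  209x1 + 24x4 + 31x6 ≥ 210   (red component)
  x1, x2, x3, x4, x5, x6 ≥ 0.
The optimal basis is {iron-oxide red, phthalo blue, barium sulfate}; chrome yellow, phthalo green, iron-oxide yellow drop out. Binding constraints: density contribution, blue component, red component.
Solving gives x1 = 1.0048, x2 = 1.5878, x3 = 1.9944.
Hence cost = 2.25·1.0048 + 21.69·1.5878 + 1.44·1.9944 = $39.5721.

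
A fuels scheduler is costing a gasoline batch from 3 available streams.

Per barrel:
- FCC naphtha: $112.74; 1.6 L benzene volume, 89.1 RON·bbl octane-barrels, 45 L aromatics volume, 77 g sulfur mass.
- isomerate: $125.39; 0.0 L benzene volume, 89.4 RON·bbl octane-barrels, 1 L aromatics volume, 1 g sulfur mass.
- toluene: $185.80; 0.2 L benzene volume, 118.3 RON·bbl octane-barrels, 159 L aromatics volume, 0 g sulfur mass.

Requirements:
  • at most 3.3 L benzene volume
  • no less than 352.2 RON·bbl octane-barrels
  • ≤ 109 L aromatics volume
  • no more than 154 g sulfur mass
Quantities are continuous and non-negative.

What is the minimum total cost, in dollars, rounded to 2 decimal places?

$469.84

Treat it as an LP. Let x1 = barrels of FCC naphtha, x2 = barrels of isomerate, x3 = barrels of toluene.
Minimize 112.74x1 + 125.39x2 + 185.8x3 subject to:
  1.6x1 + 0.2x3 ≤ 3.3   (benzene volume)
  89.1x1 + 89.4x2 + 118.3x3 ≥ 352.2   (octane-barrels)
  45x1 + 1x2 + 159x3 ≤ 109   (aromatics volume)
  77x1 + 1x2 ≤ 154   (sulfur mass)
  x1, x2, x3 ≥ 0.
The minimum-cost mix takes nothing from toluene — only FCC naphtha, isomerate. The octane-barrels and sulfur mass requirements are met with equality.
Solving gives x1 = 1.9744, x2 = 1.9718.
Hence cost = 112.74·1.9744 + 125.39·1.9718 = $469.8379.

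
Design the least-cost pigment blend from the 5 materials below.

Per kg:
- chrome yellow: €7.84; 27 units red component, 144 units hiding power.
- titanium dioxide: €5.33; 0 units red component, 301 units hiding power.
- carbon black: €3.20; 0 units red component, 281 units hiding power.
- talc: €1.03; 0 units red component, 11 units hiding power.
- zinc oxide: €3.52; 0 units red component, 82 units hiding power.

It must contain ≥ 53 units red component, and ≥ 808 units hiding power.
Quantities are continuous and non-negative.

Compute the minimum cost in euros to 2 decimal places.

Let x1 = kg of chrome yellow, x2 = kg of titanium dioxide, x3 = kg of carbon black, x4 = kg of talc, x5 = kg of zinc oxide.
min 7.84x1 + 5.33x2 + 3.2x3 + 1.03x4 + 3.52x5 s.t.:
  27x1 ≥ 53   (red component)
  144x1 + 301x2 + 281x3 + 11x4 + 82x5 ≥ 808   (hiding power)
  x1, x2, x3, x4, x5 ≥ 0.
The cheapest feasible vertex uses only chrome yellow, carbon black; titanium dioxide, talc, zinc oxide are not used. There the red component and hiding power constraints are tight.
Optimal quantities: chrome yellow = 1.963 kg, carbon black = 1.87 kg.
Objective = 7.84·1.963 + 3.2·1.87 = 21.3739.

€21.37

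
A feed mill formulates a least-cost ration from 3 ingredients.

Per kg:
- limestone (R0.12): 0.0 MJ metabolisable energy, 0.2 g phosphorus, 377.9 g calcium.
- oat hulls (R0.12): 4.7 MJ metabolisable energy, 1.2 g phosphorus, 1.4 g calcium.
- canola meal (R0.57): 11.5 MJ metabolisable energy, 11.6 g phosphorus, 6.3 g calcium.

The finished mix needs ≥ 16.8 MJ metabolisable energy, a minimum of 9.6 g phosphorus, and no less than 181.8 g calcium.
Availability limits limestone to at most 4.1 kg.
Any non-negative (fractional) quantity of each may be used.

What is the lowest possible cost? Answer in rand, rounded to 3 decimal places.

R0.651

Set it up as a linear program. Let x1 = kg of limestone, x2 = kg of oat hulls, x3 = kg of canola meal.
Minimize 0.12x1 + 0.12x2 + 0.57x3 subject to:
  4.7x2 + 11.5x3 ≥ 16.8   (metabolisable energy)
  0.2x1 + 1.2x2 + 11.6x3 ≥ 9.6   (phosphorus)
  377.9x1 + 1.4x2 + 6.3x3 ≥ 181.8   (calcium)
  x1 ≤ 4.1
  x1, x2, x3 ≥ 0.
The optimal mix uses every input. Binding constraints: metabolisable energy, phosphorus, calcium.
So limestone = 0.4633 kg, oat hulls = 2.101 kg, canola meal = 0.6023 kg.
Total cost: 0.12·0.4633 + 0.12·2.101 + 0.57·0.6023 = 0.65103.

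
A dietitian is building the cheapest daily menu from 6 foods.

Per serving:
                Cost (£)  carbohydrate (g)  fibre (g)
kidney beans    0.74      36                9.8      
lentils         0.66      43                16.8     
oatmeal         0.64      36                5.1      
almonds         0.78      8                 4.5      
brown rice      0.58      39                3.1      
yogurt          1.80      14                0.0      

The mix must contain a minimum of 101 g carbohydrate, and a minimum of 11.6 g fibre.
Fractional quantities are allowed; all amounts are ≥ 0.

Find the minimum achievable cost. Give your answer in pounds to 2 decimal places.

Set it up as a linear program. Let x1 = servings of kidney beans, x2 = servings of lentils, x3 = servings of oatmeal, x4 = servings of almonds, x5 = servings of brown rice, x6 = servings of yogurt.
Minimize 0.74x1 + 0.66x2 + 0.64x3 + 0.78x4 + 0.58x5 + 1.8x6 with:
  36x1 + 43x2 + 36x3 + 8x4 + 39x5 + 14x6 ≥ 101   (carbohydrate)
  9.8x1 + 16.8x2 + 5.1x3 + 4.5x4 + 3.1x5 ≥ 11.6   (fibre)
  x1, x2, x3, x4, x5, x6 ≥ 0.
At the optimum only lentils, brown rice are positive (kidney beans, oatmeal, almonds, yogurt = 0). The carbohydrate and fibre requirements are met with equality.
Optimal quantities: lentils = 0.2669 servings, brown rice = 2.295 servings.
Hence cost = 0.66·0.2669 + 0.58·2.295 = £1.5073.

£1.51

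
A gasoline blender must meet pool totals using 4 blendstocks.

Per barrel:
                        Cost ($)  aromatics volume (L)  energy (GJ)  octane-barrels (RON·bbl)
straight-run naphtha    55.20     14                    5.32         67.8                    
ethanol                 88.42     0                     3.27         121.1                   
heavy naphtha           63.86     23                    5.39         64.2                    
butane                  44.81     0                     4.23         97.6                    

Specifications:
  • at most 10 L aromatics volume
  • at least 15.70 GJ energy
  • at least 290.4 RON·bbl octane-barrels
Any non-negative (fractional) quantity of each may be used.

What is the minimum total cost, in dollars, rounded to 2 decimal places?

Let x1 = barrels of straight-run naphtha, x2 = barrels of ethanol, x3 = barrels of heavy naphtha, x4 = barrels of butane.
Minimize 55.2x1 + 88.42x2 + 63.86x3 + 44.81x4 s.t.:
  14x1 + 23x3 ≤ 10   (aromatics volume)
  5.32x1 + 3.27x2 + 5.39x3 + 4.23x4 ≥ 15.7   (energy)
  67.8x1 + 121.1x2 + 64.2x3 + 97.6x4 ≥ 290.4   (octane-barrels)
  x1, x2, x3, x4 ≥ 0.
The optimal basis is {straight-run naphtha, butane}; ethanol, heavy naphtha drop out. Binding constraints: aromatics volume and energy.
Solving gives x1 = 0.71429, x4 = 2.8132.
Total cost: 55.2·0.71429 + 44.81·2.8132 = 165.4883.

$165.49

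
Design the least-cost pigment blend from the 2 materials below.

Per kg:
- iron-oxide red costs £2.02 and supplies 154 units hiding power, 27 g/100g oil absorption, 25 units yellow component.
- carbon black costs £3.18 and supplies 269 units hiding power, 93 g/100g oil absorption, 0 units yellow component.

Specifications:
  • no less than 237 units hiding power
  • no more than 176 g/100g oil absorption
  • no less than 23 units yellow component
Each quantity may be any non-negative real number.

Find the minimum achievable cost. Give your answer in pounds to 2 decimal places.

£2.99

Set it up as a linear program. Let x1 = kg of iron-oxide red, x2 = kg of carbon black.
Minimize 2.02x1 + 3.18x2 s.t.:
  154x1 + 269x2 ≥ 237   (hiding power)
  27x1 + 93x2 ≤ 176   (oil absorption)
  25x1 ≥ 23   (yellow component)
  x1, x2 ≥ 0.
Both inputs are positive at the optimum. Binding constraints: hiding power and yellow component.
So iron-oxide red = 0.92 kg, carbon black = 0.3543 kg.
Total cost: 2.02·0.92 + 3.18·0.3543 = 2.9851.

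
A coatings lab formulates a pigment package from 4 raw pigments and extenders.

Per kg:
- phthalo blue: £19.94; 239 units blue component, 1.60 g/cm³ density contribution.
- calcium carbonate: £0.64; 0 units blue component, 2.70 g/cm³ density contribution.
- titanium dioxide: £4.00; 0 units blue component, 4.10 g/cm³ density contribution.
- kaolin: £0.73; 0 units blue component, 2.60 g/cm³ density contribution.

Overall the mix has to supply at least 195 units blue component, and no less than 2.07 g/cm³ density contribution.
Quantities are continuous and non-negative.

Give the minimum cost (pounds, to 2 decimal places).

Let x1 = kg of phthalo blue, x2 = kg of calcium carbonate, x3 = kg of titanium dioxide, x4 = kg of kaolin.
Minimise 19.94x1 + 0.64x2 + 4x3 + 0.73x4 subject to:
  239x1 ≥ 195   (blue component)
  1.6x1 + 2.7x2 + 4.1x3 + 2.6x4 ≥ 2.07   (density contribution)
  x1, x2, x3, x4 ≥ 0.
The minimum-cost mix takes nothing from titanium dioxide, kaolin — only phthalo blue, calcium carbonate. The blue component and density contribution requirements are met with equality.
Optimal quantities: phthalo blue = 0.8159 kg, calcium carbonate = 0.2832 kg.
Objective = 19.94·0.8159 + 0.64·0.2832 = 16.4503.

£16.45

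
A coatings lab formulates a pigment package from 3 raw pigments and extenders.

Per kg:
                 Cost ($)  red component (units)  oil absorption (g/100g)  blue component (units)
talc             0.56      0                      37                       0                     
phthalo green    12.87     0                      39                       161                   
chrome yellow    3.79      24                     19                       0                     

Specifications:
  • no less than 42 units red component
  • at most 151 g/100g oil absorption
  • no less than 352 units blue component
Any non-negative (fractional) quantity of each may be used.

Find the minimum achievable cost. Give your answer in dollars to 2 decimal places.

Let x1 = kg of talc, x2 = kg of phthalo green, x3 = kg of chrome yellow.
min 0.56x1 + 12.87x2 + 3.79x3 subject to:
  24x3 ≥ 42   (red component)
  37x1 + 39x2 + 19x3 ≤ 151   (oil absorption)
  161x2 ≥ 352   (blue component)
  x1, x2, x3 ≥ 0.
The cheapest feasible vertex uses only phthalo green, chrome yellow; talc is not used. There the red component and blue component constraints are tight.
That vertex is x2 = 2.186, x3 = 1.75.
Hence cost = 12.87·2.186 + 3.79·1.75 = $34.7663.

$34.77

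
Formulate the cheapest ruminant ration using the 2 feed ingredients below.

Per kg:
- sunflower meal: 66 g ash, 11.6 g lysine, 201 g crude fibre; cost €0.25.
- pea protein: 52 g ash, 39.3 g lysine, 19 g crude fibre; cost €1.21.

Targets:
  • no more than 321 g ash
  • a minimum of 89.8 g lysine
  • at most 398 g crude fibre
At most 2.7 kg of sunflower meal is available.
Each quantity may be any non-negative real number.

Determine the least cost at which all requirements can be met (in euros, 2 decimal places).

Let x1 = kg of sunflower meal, x2 = kg of pea protein.
Minimize 0.25x1 + 1.21x2 s.t.:
  66x1 + 52x2 ≤ 321   (ash)
  11.6x1 + 39.3x2 ≥ 89.8   (lysine)
  201x1 + 19x2 ≤ 398   (crude fibre)
  x1 ≤ 2.7
  x1, x2 ≥ 0.
Both inputs are positive at the optimum. There the lysine and crude fibre constraints are tight.
Solving gives x1 = 1.815, x2 = 1.749.
Total cost: 0.25·1.815 + 1.21·1.749 = 2.5700.

€2.57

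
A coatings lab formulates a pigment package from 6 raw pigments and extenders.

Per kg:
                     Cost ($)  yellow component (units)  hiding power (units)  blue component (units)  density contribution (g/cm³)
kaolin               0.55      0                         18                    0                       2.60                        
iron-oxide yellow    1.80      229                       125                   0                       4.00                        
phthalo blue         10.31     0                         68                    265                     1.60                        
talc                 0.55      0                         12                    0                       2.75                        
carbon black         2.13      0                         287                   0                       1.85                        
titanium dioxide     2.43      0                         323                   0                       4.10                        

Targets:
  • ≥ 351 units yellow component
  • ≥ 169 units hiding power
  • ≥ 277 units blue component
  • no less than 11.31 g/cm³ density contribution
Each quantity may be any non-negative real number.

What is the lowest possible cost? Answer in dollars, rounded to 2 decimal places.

$14.24

Let x1 = kg of kaolin, x2 = kg of iron-oxide yellow, x3 = kg of phthalo blue, x4 = kg of talc, x5 = kg of carbon black, x6 = kg of titanium dioxide.
Minimise 0.55x1 + 1.8x2 + 10.31x3 + 0.55x4 + 2.13x5 + 2.43x6 subject to:
  229x2 ≥ 351   (yellow component)
  18x1 + 125x2 + 68x3 + 12x4 + 287x5 + 323x6 ≥ 169   (hiding power)
  265x3 ≥ 277   (blue component)
  2.6x1 + 4x2 + 1.6x3 + 2.75x4 + 1.85x5 + 4.1x6 ≥ 11.31   (density contribution)
  x1, x2, x3, x4, x5, x6 ≥ 0.
The cheapest feasible vertex uses only iron-oxide yellow, phthalo blue, talc; kaolin, carbon black, titanium dioxide are not used. Binding constraints: yellow component, blue component, density contribution.
Solving gives x2 = 1.5328, x3 = 1.0453, x4 = 1.2751.
Objective = 1.8·1.5328 + 10.31·1.0453 + 0.55·1.2751 = 14.2374.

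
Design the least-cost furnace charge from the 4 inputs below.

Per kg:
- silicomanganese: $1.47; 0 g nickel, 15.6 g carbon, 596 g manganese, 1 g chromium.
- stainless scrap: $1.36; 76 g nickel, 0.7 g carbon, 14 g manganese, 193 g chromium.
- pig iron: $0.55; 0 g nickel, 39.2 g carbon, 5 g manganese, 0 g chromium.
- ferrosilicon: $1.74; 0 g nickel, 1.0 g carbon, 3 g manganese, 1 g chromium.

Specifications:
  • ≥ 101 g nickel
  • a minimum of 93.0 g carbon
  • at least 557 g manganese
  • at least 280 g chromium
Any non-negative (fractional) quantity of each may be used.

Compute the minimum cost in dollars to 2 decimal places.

$4.36

Let x1 = kg of silicomanganese, x2 = kg of stainless scrap, x3 = kg of pig iron, x4 = kg of ferrosilicon.
Minimize 1.47x1 + 1.36x2 + 0.55x3 + 1.74x4 s.t.:
  76x2 ≥ 101   (nickel)
  15.6x1 + 0.7x2 + 39.2x3 + 1x4 ≥ 93   (carbon)
  596x1 + 14x2 + 5x3 + 3x4 ≥ 557   (manganese)
  1x1 + 193x2 + 1x4 ≥ 280   (chromium)
  x1, x2, x3, x4 ≥ 0.
The cheapest feasible vertex uses only silicomanganese, stainless scrap, pig iron; ferrosilicon is not used. Binding constraints: carbon, manganese, chromium.
That vertex is x1 = 0.8839, x2 = 1.446, x3 = 1.995.
Hence cost = 1.47·0.8839 + 1.36·1.446 + 0.55·1.995 = $4.3631.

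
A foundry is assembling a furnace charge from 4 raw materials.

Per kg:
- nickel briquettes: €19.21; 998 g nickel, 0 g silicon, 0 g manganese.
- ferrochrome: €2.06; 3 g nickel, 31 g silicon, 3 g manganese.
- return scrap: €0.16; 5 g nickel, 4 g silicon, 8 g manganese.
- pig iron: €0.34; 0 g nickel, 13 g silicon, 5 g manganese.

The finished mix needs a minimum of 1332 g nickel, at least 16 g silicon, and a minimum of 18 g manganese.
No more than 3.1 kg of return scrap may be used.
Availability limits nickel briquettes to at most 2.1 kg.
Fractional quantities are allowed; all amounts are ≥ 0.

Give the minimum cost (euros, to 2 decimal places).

Set it up as a linear program. Let x1 = kg of nickel briquettes, x2 = kg of ferrochrome, x3 = kg of return scrap, x4 = kg of pig iron.
Minimize 19.21x1 + 2.06x2 + 0.16x3 + 0.34x4 with:
  998x1 + 3x2 + 5x3 ≥ 1332   (nickel)
  31x2 + 4x3 + 13x4 ≥ 16   (silicon)
  3x2 + 8x3 + 5x4 ≥ 18   (manganese)
  x3 ≤ 3.1
  x1 ≤ 2.1
  x1, x2, x3, x4 ≥ 0.
The optimal basis is {nickel briquettes, return scrap, pig iron}; ferrochrome drops out. Binding constraints: nickel, silicon, the return scrap cap.
Optimal quantities: nickel briquettes = 1.319 kg, return scrap = 3.1 kg, pig iron = 0.2769 kg.
Total cost: 19.21·1.319 + 0.16·3.1 + 0.34·0.2769 = 25.9281.

€25.93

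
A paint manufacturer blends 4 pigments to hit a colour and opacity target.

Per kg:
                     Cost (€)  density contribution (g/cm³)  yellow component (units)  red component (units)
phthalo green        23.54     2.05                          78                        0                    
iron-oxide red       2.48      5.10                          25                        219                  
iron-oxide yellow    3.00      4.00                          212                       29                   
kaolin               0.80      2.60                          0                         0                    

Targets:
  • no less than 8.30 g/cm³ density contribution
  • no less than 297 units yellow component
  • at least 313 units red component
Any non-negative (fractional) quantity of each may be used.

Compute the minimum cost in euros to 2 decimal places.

Treat it as an LP. Let x1 = kg of phthalo green, x2 = kg of iron-oxide red, x3 = kg of iron-oxide yellow, x4 = kg of kaolin.
Minimise 23.54x1 + 2.48x2 + 3x3 + 0.8x4 s.t.:
  2.05x1 + 5.1x2 + 4x3 + 2.6x4 ≥ 8.3   (density contribution)
  78x1 + 25x2 + 212x3 ≥ 297   (yellow component)
  219x2 + 29x3 ≥ 313   (red component)
  x1, x2, x3, x4 ≥ 0.
The cheapest feasible vertex uses only iron-oxide red, iron-oxide yellow; phthalo green, kaolin are not used. The yellow component and red component requirements are met with equality.
So iron-oxide red = 1.263 kg, iron-oxide yellow = 1.252 kg.
Cost = 2.48·1.263 + 3·1.252 = 6.8882.

€6.89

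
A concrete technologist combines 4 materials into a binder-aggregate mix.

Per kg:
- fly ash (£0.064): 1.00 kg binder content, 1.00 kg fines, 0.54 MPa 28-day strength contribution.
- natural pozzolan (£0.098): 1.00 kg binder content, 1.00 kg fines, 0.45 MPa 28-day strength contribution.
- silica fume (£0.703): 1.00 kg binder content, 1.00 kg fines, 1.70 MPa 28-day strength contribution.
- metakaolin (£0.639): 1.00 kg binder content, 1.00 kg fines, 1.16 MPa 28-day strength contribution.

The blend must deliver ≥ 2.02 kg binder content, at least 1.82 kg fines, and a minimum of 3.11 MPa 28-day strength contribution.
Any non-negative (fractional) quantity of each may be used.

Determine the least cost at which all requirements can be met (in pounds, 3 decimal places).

Treat it as an LP. Let x1 = kg of fly ash, x2 = kg of natural pozzolan, x3 = kg of silica fume, x4 = kg of metakaolin.
Minimize 0.064x1 + 0.098x2 + 0.703x3 + 0.639x4 s.t.:
  1x1 + 1x2 + 1x3 + 1x4 ≥ 2.02   (binder content)
  1x1 + 1x2 + 1x3 + 1x4 ≥ 1.82   (fines)
  0.54x1 + 0.45x2 + 1.7x3 + 1.16x4 ≥ 3.11   (28-day strength contribution)
  x1, x2, x3, x4 ≥ 0.
The cheapest feasible vertex uses only fly ash; natural pozzolan, silica fume, metakaolin are not used. There the 28-day strength contribution constraint is tight.
Solving gives x1 = 5.759.
Hence cost = 0.064·5.759 = £0.36858.

£0.369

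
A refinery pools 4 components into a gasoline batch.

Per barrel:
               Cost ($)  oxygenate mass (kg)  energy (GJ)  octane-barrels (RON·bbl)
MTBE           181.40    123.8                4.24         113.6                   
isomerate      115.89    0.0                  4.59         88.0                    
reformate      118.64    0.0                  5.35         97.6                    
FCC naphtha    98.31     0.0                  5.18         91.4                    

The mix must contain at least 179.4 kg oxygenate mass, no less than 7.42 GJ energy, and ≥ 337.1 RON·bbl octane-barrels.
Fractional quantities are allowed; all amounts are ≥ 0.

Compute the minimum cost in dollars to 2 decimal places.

Let x1 = barrels of MTBE, x2 = barrels of isomerate, x3 = barrels of reformate, x4 = barrels of FCC naphtha.
Minimize 181.4x1 + 115.89x2 + 118.64x3 + 98.31x4 subject to:
  123.8x1 ≥ 179.4   (oxygenate mass)
  4.24x1 + 4.59x2 + 5.35x3 + 5.18x4 ≥ 7.42   (energy)
  113.6x1 + 88x2 + 97.6x3 + 91.4x4 ≥ 337.1   (octane-barrels)
  x1, x2, x3, x4 ≥ 0.
The optimal basis is {MTBE, FCC naphtha}; isomerate, reformate drop out. The oxygenate mass and octane-barrels requirements are met with equality.
That vertex is x1 = 1.4491, x4 = 1.8871.
Cost = 181.4·1.4491 + 98.31·1.8871 = 448.3875.

$448.39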